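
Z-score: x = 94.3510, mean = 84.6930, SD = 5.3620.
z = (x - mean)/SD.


z = (94.3510 - 84.6930)/5.3620
= 9.6580/5.3620
= 1.8012

z = 1.8012


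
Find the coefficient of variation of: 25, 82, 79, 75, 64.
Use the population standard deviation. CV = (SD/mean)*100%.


Mean = 65.0000
SD = 20.9093
CV = (20.9093/65.0000)*100 = 32.1682%

CV = 32.1682%


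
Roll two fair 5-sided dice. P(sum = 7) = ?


Total outcomes = 5×5 = 25
Favorable (sum = 7): 4
P = 4/25 = 0.1600

P = 0.1600


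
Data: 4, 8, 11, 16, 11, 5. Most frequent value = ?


Frequencies: 4:1, 5:1, 8:1, 11:2, 16:1
Max frequency = 2
Mode = 11

Mode = 11


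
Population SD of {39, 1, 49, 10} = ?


Mean = 24.7500
Variance = 393.1875
SD = sqrt(393.1875) = 19.8290

SD = 19.8290


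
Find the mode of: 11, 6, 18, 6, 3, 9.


Frequencies: 3:1, 6:2, 9:1, 11:1, 18:1
Max frequency = 2
Mode = 6

Mode = 6


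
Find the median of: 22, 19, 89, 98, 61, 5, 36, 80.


Sorted: 5, 19, 22, 36, 61, 80, 89, 98
n = 8 (even)
Middle values: 36 and 61
Median = (36+61)/2 = 48.5000

Median = 48.5000


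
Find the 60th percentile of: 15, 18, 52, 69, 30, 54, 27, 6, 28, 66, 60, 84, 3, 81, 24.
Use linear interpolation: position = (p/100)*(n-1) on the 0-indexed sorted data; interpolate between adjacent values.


Sorted: 3, 6, 15, 18, 24, 27, 28, 30, 52, 54, 60, 66, 69, 81, 84
n = 15
Index = 60/100 * 14 = 8.4000
Lower = data[8] = 52, Upper = data[9] = 54
P60 = 52 + 0.4000*(2) = 52.8000

P60 = 52.8000


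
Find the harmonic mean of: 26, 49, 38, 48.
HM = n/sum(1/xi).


Sum of reciprocals = 1/26 + 1/49 + 1/38 + 1/48 = 0.106019
HM = 4/0.106019 = 37.7291

HM = 37.7291


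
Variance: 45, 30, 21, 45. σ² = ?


Mean = 35.2500
Squared deviations: 95.0625, 27.5625, 203.0625, 95.0625
Sum = 420.7500
Variance = 420.7500/4 = 105.1875

Variance = 105.1875


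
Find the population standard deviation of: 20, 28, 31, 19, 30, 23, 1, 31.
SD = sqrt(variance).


Mean = 22.8750
Variance = 88.8594
SD = sqrt(88.8594) = 9.4265

SD = 9.4265


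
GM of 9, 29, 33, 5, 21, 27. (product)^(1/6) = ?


Product = 9 × 29 × 33 × 5 × 21 × 27 = 24417855
GM = 24417855^(1/6) = 17.0327

GM = 17.0327


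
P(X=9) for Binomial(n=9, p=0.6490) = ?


C(9,9) = 1
p^9 = 0.020427
(1-p)^0 = 1.000000
P = 1 * 0.020427 * 1.000000 = 0.0204

P(X=9) = 0.0204


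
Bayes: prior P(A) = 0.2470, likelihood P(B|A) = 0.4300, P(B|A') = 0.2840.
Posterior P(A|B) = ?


P(B) = P(B|A)*P(A) + P(B|A')*P(A')
= 0.4300*0.2470 + 0.2840*0.7530
= 0.106210 + 0.213852 = 0.320062
P(A|B) = 0.106210/0.320062 = 0.3318

P(A|B) = 0.3318


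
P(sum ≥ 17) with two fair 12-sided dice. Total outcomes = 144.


Total outcomes = 12×12 = 144
Favorable (sum ≥ 17): 36
P = 36/144 = 0.2500

P = 0.2500


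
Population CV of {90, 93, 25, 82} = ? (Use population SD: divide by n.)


Mean = 72.5000
SD = 27.7173
CV = (27.7173/72.5000)*100 = 38.2308%

CV = 38.2308%


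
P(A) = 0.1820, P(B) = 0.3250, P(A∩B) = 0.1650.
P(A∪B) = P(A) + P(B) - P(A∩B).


P(A∪B) = 0.1820 + 0.3250 - 0.1650
= 0.5070 - 0.1650
= 0.3420

P(A∪B) = 0.3420


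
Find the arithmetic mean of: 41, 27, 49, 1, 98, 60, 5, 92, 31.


Sum = 41 + 27 + 49 + 1 + 98 + 60 + 5 + 92 + 31 = 404
n = 9
Mean = 404/9 = 44.8889

Mean = 44.8889


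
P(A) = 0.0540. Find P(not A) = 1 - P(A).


P(not A) = 1 - 0.0540 = 0.9460

P(not A) = 0.9460


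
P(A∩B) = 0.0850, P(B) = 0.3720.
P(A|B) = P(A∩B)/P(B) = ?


P(A|B) = 0.0850/0.3720 = 0.2285

P(A|B) = 0.2285


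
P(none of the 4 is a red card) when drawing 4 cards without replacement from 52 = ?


P(no red cards) = (26/52) × (25/51) × (24/50) × (23/49)
= 0.0552

P = 0.0552


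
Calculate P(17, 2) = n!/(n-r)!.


P(17,2) = 17!/15!
= 355687428096000/1307674368000
= 272

P(17,2) = 272


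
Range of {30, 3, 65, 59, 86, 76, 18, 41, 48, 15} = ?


Max = 86, Min = 3
Range = 86 - 3 = 83

Range = 83


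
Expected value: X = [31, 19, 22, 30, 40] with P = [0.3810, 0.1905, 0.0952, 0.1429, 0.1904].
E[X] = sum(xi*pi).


E[X] = 31*0.3810 + 19*0.1905 + 22*0.0952 + 30*0.1429 + 40*0.1904
= 11.8110 + 3.6195 + 2.0944 + 4.2870 + 7.6160
= 29.4279

E[X] = 29.4279


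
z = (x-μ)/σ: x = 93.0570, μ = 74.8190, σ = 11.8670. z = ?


z = (93.0570 - 74.8190)/11.8670
= 18.2380/11.8670
= 1.5369

z = 1.5369


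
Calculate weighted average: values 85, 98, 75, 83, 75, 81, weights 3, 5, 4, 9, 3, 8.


Numerator = 85*3 + 98*5 + 75*4 + 83*9 + 75*3 + 81*8 = 2665
Denominator = 3 + 5 + 4 + 9 + 3 + 8 = 32
WM = 2665/32 = 83.2812

WM = 83.2812


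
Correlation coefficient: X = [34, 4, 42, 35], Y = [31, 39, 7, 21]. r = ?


Mean X = 28.7500, Mean Y = 24.5000
SD X = 14.618054, SD Y = 11.947803
Cov = -144.625000
r = -144.625000/(14.618054*11.947803) = -0.8281

r = -0.8281


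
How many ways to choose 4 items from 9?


C(9,4) = 9!/(4! × 5!)
= 362880/(24 × 120)
= 126

C(9,4) = 126


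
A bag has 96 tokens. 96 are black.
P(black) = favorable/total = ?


P = 96/96 = 1.0000

P = 1.0000


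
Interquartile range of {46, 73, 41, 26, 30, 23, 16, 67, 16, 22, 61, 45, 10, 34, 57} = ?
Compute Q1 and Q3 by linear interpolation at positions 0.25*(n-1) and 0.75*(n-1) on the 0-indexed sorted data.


Sorted: 10, 16, 16, 22, 23, 26, 30, 34, 41, 45, 46, 57, 61, 67, 73
Q1 (25th %ile) = 22.5000
Q3 (75th %ile) = 51.5000
IQR = 51.5000 - 22.5000 = 29.0000

IQR = 29.0000


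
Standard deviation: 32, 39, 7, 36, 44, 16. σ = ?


Mean = 29.0000
Variance = 172.6667
SD = sqrt(172.6667) = 13.1403

SD = 13.1403


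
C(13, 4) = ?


C(13,4) = 13!/(4! × 9!)
= 6227020800/(24 × 362880)
= 715

C(13,4) = 715


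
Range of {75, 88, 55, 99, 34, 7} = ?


Max = 99, Min = 7
Range = 99 - 7 = 92

Range = 92


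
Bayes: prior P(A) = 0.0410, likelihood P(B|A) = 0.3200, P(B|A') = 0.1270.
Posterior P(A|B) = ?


P(B) = P(B|A)*P(A) + P(B|A')*P(A')
= 0.3200*0.0410 + 0.1270*0.9590
= 0.013120 + 0.121793 = 0.134913
P(A|B) = 0.013120/0.134913 = 0.0972

P(A|B) = 0.0972


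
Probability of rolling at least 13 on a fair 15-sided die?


Favorable outcomes (roll ≥ 13): 3
Total outcomes = 15
P = 3/15 = 0.2000

P = 0.2000


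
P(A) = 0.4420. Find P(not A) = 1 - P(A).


P(not A) = 1 - 0.4420 = 0.5580

P(not A) = 0.5580


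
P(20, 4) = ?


P(20,4) = 20!/16!
= 2432902008176640000/20922789888000
= 116280

P(20,4) = 116280


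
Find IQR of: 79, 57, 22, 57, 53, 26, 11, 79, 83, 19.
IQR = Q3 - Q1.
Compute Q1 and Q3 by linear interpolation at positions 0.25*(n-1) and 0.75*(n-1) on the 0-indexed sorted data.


Sorted: 11, 19, 22, 26, 53, 57, 57, 79, 79, 83
Q1 (25th %ile) = 23.0000
Q3 (75th %ile) = 73.5000
IQR = 73.5000 - 23.0000 = 50.5000

IQR = 50.5000


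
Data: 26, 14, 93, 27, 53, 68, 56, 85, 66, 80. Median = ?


Sorted: 14, 26, 27, 53, 56, 66, 68, 80, 85, 93
n = 10 (even)
Middle values: 56 and 66
Median = (56+66)/2 = 61.0000

Median = 61.0000


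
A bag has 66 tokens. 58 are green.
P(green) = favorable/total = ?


P = 58/66 = 0.8788

P = 0.8788


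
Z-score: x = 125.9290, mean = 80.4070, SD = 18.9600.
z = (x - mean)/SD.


z = (125.9290 - 80.4070)/18.9600
= 45.5220/18.9600
= 2.4009

z = 2.4009


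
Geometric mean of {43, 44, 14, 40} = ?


Product = 43 × 44 × 14 × 40 = 1059520
GM = 1059520^(1/4) = 32.0832

GM = 32.0832


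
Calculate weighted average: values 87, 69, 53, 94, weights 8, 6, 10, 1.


Numerator = 87*8 + 69*6 + 53*10 + 94*1 = 1734
Denominator = 8 + 6 + 10 + 1 = 25
WM = 1734/25 = 69.3600

WM = 69.3600


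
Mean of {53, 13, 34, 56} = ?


Sum = 53 + 13 + 34 + 56 = 156
n = 4
Mean = 156/4 = 39.0000

Mean = 39.0000


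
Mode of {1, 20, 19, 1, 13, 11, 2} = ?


Frequencies: 1:2, 2:1, 11:1, 13:1, 19:1, 20:1
Max frequency = 2
Mode = 1

Mode = 1


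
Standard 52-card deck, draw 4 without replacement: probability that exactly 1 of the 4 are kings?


Hypergeometric: P(X=1) = C(4,1)·C(48,3) / C(52,4)
= 4 × 17296 / 270725
= 69184/270725 = 0.2556

P = 0.2556


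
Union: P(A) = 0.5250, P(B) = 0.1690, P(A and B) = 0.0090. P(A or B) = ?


P(A∪B) = 0.5250 + 0.1690 - 0.0090
= 0.6940 - 0.0090
= 0.6850

P(A∪B) = 0.6850


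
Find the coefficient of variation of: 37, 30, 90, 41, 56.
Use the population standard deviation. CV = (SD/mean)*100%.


Mean = 50.8000
SD = 21.3673
CV = (21.3673/50.8000)*100 = 42.0615%

CV = 42.0615%


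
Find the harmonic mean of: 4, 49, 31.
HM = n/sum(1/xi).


Sum of reciprocals = 1/4 + 1/49 + 1/31 = 0.302666
HM = 3/0.302666 = 9.9119

HM = 9.9119


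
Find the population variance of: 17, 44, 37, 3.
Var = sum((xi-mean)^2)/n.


Mean = 25.2500
Squared deviations: 68.0625, 351.5625, 138.0625, 495.0625
Sum = 1052.7500
Variance = 1052.7500/4 = 263.1875

Variance = 263.1875


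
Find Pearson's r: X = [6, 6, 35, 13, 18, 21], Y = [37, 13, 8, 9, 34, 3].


Mean X = 16.5000, Mean Y = 17.3333
SD X = 9.979145, SD Y = 13.199327
Cov = -57.333333
r = -57.333333/(9.979145*13.199327) = -0.4353

r = -0.4353


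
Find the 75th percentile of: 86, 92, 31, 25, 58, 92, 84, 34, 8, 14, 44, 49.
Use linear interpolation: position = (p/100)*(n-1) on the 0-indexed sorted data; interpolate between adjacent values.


Sorted: 8, 14, 25, 31, 34, 44, 49, 58, 84, 86, 92, 92
n = 12
Index = 75/100 * 11 = 8.2500
Lower = data[8] = 84, Upper = data[9] = 86
P75 = 84 + 0.2500*(2) = 84.5000

P75 = 84.5000


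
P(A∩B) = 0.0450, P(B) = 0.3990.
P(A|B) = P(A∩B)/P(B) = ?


P(A|B) = 0.0450/0.3990 = 0.1128

P(A|B) = 0.1128


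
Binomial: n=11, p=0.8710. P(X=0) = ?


C(11,0) = 1
p^0 = 1.000000
(1-p)^11 = 1.646216e-10
P = 1 * 1.000000 * 1.646216e-10 = 1.6462e-10

P(X=0) = 1.6462e-10


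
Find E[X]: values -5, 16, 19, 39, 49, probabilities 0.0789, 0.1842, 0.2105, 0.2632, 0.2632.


E[X] = -5*0.0789 + 16*0.1842 + 19*0.2105 + 39*0.2632 + 49*0.2632
= -0.3945 + 2.9472 + 3.9995 + 10.2648 + 12.8968
= 29.7138

E[X] = 29.7138


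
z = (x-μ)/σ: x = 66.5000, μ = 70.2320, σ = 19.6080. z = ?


z = (66.5000 - 70.2320)/19.6080
= -3.7320/19.6080
= -0.1903

z = -0.1903


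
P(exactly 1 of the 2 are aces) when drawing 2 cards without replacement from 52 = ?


Hypergeometric: P(X=1) = C(4,1)·C(48,1) / C(52,2)
= 4 × 48 / 1326
= 192/1326 = 0.1448

P = 0.1448


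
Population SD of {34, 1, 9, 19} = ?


Mean = 15.7500
Variance = 151.6875
SD = sqrt(151.6875) = 12.3161

SD = 12.3161


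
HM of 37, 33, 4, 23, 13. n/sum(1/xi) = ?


Sum of reciprocals = 1/37 + 1/33 + 1/4 + 1/23 + 1/13 = 0.427731
HM = 5/0.427731 = 11.6896

HM = 11.6896


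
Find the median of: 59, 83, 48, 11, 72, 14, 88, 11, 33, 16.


Sorted: 11, 11, 14, 16, 33, 48, 59, 72, 83, 88
n = 10 (even)
Middle values: 33 and 48
Median = (33+48)/2 = 40.5000

Median = 40.5000


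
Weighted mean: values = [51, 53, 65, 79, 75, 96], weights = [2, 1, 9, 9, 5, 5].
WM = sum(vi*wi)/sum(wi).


Numerator = 51*2 + 53*1 + 65*9 + 79*9 + 75*5 + 96*5 = 2306
Denominator = 2 + 1 + 9 + 9 + 5 + 5 = 31
WM = 2306/31 = 74.3871

WM = 74.3871


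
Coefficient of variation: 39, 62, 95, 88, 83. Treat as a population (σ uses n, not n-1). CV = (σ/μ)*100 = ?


Mean = 73.4000
SD = 20.4216
CV = (20.4216/73.4000)*100 = 27.8223%

CV = 27.8223%


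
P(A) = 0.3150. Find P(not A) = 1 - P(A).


P(not A) = 1 - 0.3150 = 0.6850

P(not A) = 0.6850


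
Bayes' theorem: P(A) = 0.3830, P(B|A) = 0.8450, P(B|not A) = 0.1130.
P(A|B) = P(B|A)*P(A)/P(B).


P(B) = P(B|A)*P(A) + P(B|A')*P(A')
= 0.8450*0.3830 + 0.1130*0.6170
= 0.323635 + 0.069721 = 0.393356
P(A|B) = 0.323635/0.393356 = 0.8228

P(A|B) = 0.8228


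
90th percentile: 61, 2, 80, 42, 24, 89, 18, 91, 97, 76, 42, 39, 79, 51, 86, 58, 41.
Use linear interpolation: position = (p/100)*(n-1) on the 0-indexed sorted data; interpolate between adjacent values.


Sorted: 2, 18, 24, 39, 41, 42, 42, 51, 58, 61, 76, 79, 80, 86, 89, 91, 97
n = 17
Index = 90/100 * 16 = 14.4000
Lower = data[14] = 89, Upper = data[15] = 91
P90 = 89 + 0.4000*(2) = 89.8000

P90 = 89.8000


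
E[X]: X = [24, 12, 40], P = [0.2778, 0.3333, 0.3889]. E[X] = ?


E[X] = 24*0.2778 + 12*0.3333 + 40*0.3889
= 6.6672 + 3.9996 + 15.5560
= 26.2228

E[X] = 26.2228


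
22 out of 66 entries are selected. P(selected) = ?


P = 22/66 = 0.3333

P = 0.3333


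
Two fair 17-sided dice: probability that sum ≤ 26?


Total outcomes = 17×17 = 289
Favorable (sum ≤ 26): 253
P = 253/289 = 0.8754

P = 0.8754


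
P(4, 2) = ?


P(4,2) = 4!/2!
= 24/2
= 12

P(4,2) = 12


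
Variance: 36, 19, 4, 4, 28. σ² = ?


Mean = 18.2000
Squared deviations: 316.8400, 0.6400, 201.6400, 201.6400, 96.0400
Sum = 816.8000
Variance = 816.8000/5 = 163.3600

Variance = 163.3600


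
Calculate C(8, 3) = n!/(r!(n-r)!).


C(8,3) = 8!/(3! × 5!)
= 40320/(6 × 120)
= 56

C(8,3) = 56


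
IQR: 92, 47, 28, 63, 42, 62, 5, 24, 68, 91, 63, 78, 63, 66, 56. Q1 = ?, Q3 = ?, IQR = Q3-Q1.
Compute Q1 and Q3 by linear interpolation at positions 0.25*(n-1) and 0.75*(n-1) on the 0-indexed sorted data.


Sorted: 5, 24, 28, 42, 47, 56, 62, 63, 63, 63, 66, 68, 78, 91, 92
Q1 (25th %ile) = 44.5000
Q3 (75th %ile) = 67.0000
IQR = 67.0000 - 44.5000 = 22.5000

IQR = 22.5000


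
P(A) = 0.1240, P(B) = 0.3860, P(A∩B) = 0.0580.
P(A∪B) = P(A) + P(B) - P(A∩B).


P(A∪B) = 0.1240 + 0.3860 - 0.0580
= 0.5100 - 0.0580
= 0.4520

P(A∪B) = 0.4520


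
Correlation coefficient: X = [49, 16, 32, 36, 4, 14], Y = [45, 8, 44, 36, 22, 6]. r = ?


Mean X = 25.1667, Mean Y = 26.8333
SD X = 15.214211, SD Y = 15.920811
Cov = 192.861111
r = 192.861111/(15.214211*15.920811) = 0.7962

r = 0.7962


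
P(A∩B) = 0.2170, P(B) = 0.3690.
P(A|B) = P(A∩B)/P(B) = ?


P(A|B) = 0.2170/0.3690 = 0.5881

P(A|B) = 0.5881


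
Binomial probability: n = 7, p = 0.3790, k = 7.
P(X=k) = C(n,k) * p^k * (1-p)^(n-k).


C(7,7) = 1
p^7 = 0.001123
(1-p)^0 = 1.000000
P = 1 * 0.001123 * 1.000000 = 0.0011

P(X=7) = 0.0011


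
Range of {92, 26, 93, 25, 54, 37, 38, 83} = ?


Max = 93, Min = 25
Range = 93 - 25 = 68

Range = 68


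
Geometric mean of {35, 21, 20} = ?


Product = 35 × 21 × 20 = 14700
GM = 14700^(1/3) = 24.4966

GM = 24.4966


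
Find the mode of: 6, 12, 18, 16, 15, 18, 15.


Frequencies: 6:1, 12:1, 15:2, 16:1, 18:2
Max frequency = 2
Mode = 15, 18

Mode = 15, 18


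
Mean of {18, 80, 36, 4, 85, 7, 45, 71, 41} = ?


Sum = 18 + 80 + 36 + 4 + 85 + 7 + 45 + 71 + 41 = 387
n = 9
Mean = 387/9 = 43.0000

Mean = 43.0000


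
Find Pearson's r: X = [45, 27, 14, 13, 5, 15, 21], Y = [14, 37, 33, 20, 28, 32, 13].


Mean X = 20.0000, Mean Y = 25.2857
SD X = 12.011899, SD Y = 8.907690
Cov = -42.285714
r = -42.285714/(12.011899*8.907690) = -0.3952

r = -0.3952


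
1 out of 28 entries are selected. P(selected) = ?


P = 1/28 = 0.0357

P = 0.0357


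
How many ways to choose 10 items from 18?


C(18,10) = 18!/(10! × 8!)
= 6402373705728000/(3628800 × 40320)
= 43758

C(18,10) = 43758


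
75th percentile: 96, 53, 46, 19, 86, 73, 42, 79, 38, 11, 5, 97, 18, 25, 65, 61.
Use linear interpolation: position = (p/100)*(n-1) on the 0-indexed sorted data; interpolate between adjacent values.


Sorted: 5, 11, 18, 19, 25, 38, 42, 46, 53, 61, 65, 73, 79, 86, 96, 97
n = 16
Index = 75/100 * 15 = 11.2500
Lower = data[11] = 73, Upper = data[12] = 79
P75 = 73 + 0.2500*(6) = 74.5000

P75 = 74.5000


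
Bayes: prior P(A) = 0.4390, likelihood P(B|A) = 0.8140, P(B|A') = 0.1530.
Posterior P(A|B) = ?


P(B) = P(B|A)*P(A) + P(B|A')*P(A')
= 0.8140*0.4390 + 0.1530*0.5610
= 0.357346 + 0.085833 = 0.443179
P(A|B) = 0.357346/0.443179 = 0.8063

P(A|B) = 0.8063


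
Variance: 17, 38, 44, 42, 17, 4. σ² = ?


Mean = 27.0000
Squared deviations: 100.0000, 121.0000, 289.0000, 225.0000, 100.0000, 529.0000
Sum = 1364.0000
Variance = 1364.0000/6 = 227.3333

Variance = 227.3333


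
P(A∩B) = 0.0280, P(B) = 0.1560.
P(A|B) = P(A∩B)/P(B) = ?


P(A|B) = 0.0280/0.1560 = 0.1795

P(A|B) = 0.1795


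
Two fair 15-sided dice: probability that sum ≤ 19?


Total outcomes = 15×15 = 225
Favorable (sum ≤ 19): 159
P = 159/225 = 0.7067

P = 0.7067


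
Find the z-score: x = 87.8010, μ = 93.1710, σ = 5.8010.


z = (87.8010 - 93.1710)/5.8010
= -5.3700/5.8010
= -0.9257

z = -0.9257


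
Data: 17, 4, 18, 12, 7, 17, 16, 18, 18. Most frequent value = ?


Frequencies: 4:1, 7:1, 12:1, 16:1, 17:2, 18:3
Max frequency = 3
Mode = 18

Mode = 18


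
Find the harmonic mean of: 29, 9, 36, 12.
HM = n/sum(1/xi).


Sum of reciprocals = 1/29 + 1/9 + 1/36 + 1/12 = 0.256705
HM = 4/0.256705 = 15.5821

HM = 15.5821


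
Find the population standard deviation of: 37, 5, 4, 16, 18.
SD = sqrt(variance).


Mean = 16.0000
Variance = 142.0000
SD = sqrt(142.0000) = 11.9164

SD = 11.9164


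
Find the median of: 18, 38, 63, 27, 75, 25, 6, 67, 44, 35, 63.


Sorted: 6, 18, 25, 27, 35, 38, 44, 63, 63, 67, 75
n = 11 (odd)
Middle value = 38

Median = 38


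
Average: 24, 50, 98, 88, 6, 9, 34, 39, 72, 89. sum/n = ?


Sum = 24 + 50 + 98 + 88 + 6 + 9 + 34 + 39 + 72 + 89 = 509
n = 10
Mean = 509/10 = 50.9000

Mean = 50.9000


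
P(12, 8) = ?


P(12,8) = 12!/4!
= 479001600/24
= 19958400

P(12,8) = 19958400


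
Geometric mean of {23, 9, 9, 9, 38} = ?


Product = 23 × 9 × 9 × 9 × 38 = 637146
GM = 637146^(1/5) = 14.4826

GM = 14.4826


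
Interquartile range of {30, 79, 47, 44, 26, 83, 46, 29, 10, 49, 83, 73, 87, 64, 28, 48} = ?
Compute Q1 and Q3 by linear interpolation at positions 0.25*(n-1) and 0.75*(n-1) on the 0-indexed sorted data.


Sorted: 10, 26, 28, 29, 30, 44, 46, 47, 48, 49, 64, 73, 79, 83, 83, 87
Q1 (25th %ile) = 29.7500
Q3 (75th %ile) = 74.5000
IQR = 74.5000 - 29.7500 = 44.7500

IQR = 44.7500


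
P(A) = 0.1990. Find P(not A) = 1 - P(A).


P(not A) = 1 - 0.1990 = 0.8010

P(not A) = 0.8010


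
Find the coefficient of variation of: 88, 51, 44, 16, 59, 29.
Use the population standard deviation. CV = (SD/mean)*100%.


Mean = 47.8333
SD = 22.8431
CV = (22.8431/47.8333)*100 = 47.7555%

CV = 47.7555%


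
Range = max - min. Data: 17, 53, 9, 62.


Max = 62, Min = 9
Range = 62 - 9 = 53

Range = 53


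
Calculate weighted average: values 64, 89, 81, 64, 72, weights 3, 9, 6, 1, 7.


Numerator = 64*3 + 89*9 + 81*6 + 64*1 + 72*7 = 2047
Denominator = 3 + 9 + 6 + 1 + 7 = 26
WM = 2047/26 = 78.7308

WM = 78.7308


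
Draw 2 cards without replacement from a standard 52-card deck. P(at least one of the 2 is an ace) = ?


P(at least one) = 1 - P(none)
P(none) = (48/52) × (47/51) = 0.850679
P(at least one) = 1 - 0.850679 = 0.1493

P = 0.1493


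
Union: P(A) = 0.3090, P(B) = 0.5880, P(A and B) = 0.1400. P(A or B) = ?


P(A∪B) = 0.3090 + 0.5880 - 0.1400
= 0.8970 - 0.1400
= 0.7570

P(A∪B) = 0.7570


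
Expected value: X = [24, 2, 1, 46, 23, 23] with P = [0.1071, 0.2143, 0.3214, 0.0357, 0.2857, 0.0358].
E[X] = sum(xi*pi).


E[X] = 24*0.1071 + 2*0.2143 + 1*0.3214 + 46*0.0357 + 23*0.2857 + 23*0.0358
= 2.5704 + 0.4286 + 0.3214 + 1.6422 + 6.5711 + 0.8234
= 12.3571

E[X] = 12.3571


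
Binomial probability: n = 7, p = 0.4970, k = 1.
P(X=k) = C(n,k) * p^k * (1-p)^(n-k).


C(7,1) = 7
p^1 = 0.497000
(1-p)^6 = 0.016196
P = 7 * 0.497000 * 0.016196 = 0.0563

P(X=1) = 0.0563


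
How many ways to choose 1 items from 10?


C(10,1) = 10!/(1! × 9!)
= 3628800/(1 × 362880)
= 10

C(10,1) = 10


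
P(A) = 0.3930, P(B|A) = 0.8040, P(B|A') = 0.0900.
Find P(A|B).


P(B) = P(B|A)*P(A) + P(B|A')*P(A')
= 0.8040*0.3930 + 0.0900*0.6070
= 0.315972 + 0.054630 = 0.370602
P(A|B) = 0.315972/0.370602 = 0.8526

P(A|B) = 0.8526


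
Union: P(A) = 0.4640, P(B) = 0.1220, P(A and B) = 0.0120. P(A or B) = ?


P(A∪B) = 0.4640 + 0.1220 - 0.0120
= 0.5860 - 0.0120
= 0.5740

P(A∪B) = 0.5740


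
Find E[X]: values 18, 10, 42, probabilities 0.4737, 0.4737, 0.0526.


E[X] = 18*0.4737 + 10*0.4737 + 42*0.0526
= 8.5266 + 4.7370 + 2.2092
= 15.4728

E[X] = 15.4728


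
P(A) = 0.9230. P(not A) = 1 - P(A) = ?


P(not A) = 1 - 0.9230 = 0.0770

P(not A) = 0.0770


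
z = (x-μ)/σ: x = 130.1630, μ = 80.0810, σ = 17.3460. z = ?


z = (130.1630 - 80.0810)/17.3460
= 50.0820/17.3460
= 2.8872

z = 2.8872


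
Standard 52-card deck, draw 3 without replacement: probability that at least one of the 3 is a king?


P(at least one) = 1 - P(none)
P(none) = (48/52) × (47/51) × (46/50) = 0.782624
P(at least one) = 1 - 0.782624 = 0.2174

P = 0.2174


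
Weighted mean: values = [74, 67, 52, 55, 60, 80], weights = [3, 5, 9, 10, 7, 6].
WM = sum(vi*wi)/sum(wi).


Numerator = 74*3 + 67*5 + 52*9 + 55*10 + 60*7 + 80*6 = 2475
Denominator = 3 + 5 + 9 + 10 + 7 + 6 = 40
WM = 2475/40 = 61.8750

WM = 61.8750


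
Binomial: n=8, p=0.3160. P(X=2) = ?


C(8,2) = 28
p^2 = 0.099856
(1-p)^6 = 0.102409
P = 28 * 0.099856 * 0.102409 = 0.2863

P(X=2) = 0.2863


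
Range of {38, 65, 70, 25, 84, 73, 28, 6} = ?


Max = 84, Min = 6
Range = 84 - 6 = 78

Range = 78


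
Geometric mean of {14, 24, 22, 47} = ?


Product = 14 × 24 × 22 × 47 = 347424
GM = 347424^(1/4) = 24.2781

GM = 24.2781


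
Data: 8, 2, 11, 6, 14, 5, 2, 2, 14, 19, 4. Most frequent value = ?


Frequencies: 2:3, 4:1, 5:1, 6:1, 8:1, 11:1, 14:2, 19:1
Max frequency = 3
Mode = 2

Mode = 2


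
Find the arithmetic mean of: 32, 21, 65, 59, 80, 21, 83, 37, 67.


Sum = 32 + 21 + 65 + 59 + 80 + 21 + 83 + 37 + 67 = 465
n = 9
Mean = 465/9 = 51.6667

Mean = 51.6667


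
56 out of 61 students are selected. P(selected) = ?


P = 56/61 = 0.9180

P = 0.9180


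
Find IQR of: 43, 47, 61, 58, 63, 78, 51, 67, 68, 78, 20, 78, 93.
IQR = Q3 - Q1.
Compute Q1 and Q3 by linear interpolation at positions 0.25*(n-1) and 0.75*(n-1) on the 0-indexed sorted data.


Sorted: 20, 43, 47, 51, 58, 61, 63, 67, 68, 78, 78, 78, 93
Q1 (25th %ile) = 51.0000
Q3 (75th %ile) = 78.0000
IQR = 78.0000 - 51.0000 = 27.0000

IQR = 27.0000


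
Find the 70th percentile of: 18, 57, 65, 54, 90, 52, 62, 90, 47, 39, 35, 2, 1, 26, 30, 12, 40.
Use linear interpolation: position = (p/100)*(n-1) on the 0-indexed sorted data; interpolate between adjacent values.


Sorted: 1, 2, 12, 18, 26, 30, 35, 39, 40, 47, 52, 54, 57, 62, 65, 90, 90
n = 17
Index = 70/100 * 16 = 11.2000
Lower = data[11] = 54, Upper = data[12] = 57
P70 = 54 + 0.2000*(3) = 54.6000

P70 = 54.6000


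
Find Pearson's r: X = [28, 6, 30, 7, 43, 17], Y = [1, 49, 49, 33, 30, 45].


Mean X = 21.8333, Mean Y = 34.5000
SD X = 13.208793, SD Y = 16.710775
Cov = -73.583333
r = -73.583333/(13.208793*16.710775) = -0.3334

r = -0.3334


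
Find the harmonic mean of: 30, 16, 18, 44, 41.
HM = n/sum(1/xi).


Sum of reciprocals = 1/30 + 1/16 + 1/18 + 1/44 + 1/41 = 0.198506
HM = 5/0.198506 = 25.1881

HM = 25.1881


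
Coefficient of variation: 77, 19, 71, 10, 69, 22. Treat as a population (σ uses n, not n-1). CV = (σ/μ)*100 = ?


Mean = 44.6667
SD = 28.0040
CV = (28.0040/44.6667)*100 = 62.6955%

CV = 62.6955%


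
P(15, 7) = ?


P(15,7) = 15!/8!
= 1307674368000/40320
= 32432400

P(15,7) = 32432400


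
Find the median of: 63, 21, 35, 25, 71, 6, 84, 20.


Sorted: 6, 20, 21, 25, 35, 63, 71, 84
n = 8 (even)
Middle values: 25 and 35
Median = (25+35)/2 = 30.0000

Median = 30.0000


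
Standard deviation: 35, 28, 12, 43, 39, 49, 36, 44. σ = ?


Mean = 35.7500
Variance = 116.4375
SD = sqrt(116.4375) = 10.7906

SD = 10.7906


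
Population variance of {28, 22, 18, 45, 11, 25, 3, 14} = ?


Mean = 20.7500
Squared deviations: 52.5625, 1.5625, 7.5625, 588.0625, 95.0625, 18.0625, 315.0625, 45.5625
Sum = 1123.5000
Variance = 1123.5000/8 = 140.4375

Variance = 140.4375


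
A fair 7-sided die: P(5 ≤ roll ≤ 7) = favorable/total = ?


Favorable outcomes (5 ≤ roll ≤ 7): 3
Total outcomes = 7
P = 3/7 = 0.4286

P = 0.4286


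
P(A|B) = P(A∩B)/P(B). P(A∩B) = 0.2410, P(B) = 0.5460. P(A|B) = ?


P(A|B) = 0.2410/0.5460 = 0.4414

P(A|B) = 0.4414


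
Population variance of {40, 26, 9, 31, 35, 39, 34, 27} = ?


Mean = 30.1250
Squared deviations: 97.5156, 17.0156, 446.2656, 0.7656, 23.7656, 78.7656, 15.0156, 9.7656
Sum = 688.8750
Variance = 688.8750/8 = 86.1094

Variance = 86.1094


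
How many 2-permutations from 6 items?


P(6,2) = 6!/4!
= 720/24
= 30

P(6,2) = 30


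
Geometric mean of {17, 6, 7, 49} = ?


Product = 17 × 6 × 7 × 49 = 34986
GM = 34986^(1/4) = 13.6765

GM = 13.6765


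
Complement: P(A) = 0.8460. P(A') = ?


P(not A) = 1 - 0.8460 = 0.1540

P(not A) = 0.1540


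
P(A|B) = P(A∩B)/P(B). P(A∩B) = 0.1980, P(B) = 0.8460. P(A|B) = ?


P(A|B) = 0.1980/0.8460 = 0.2340

P(A|B) = 0.2340


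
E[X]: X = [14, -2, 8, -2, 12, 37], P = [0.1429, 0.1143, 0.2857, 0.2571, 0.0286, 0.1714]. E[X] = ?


E[X] = 14*0.1429 - 2*0.1143 + 8*0.2857 - 2*0.2571 + 12*0.0286 + 37*0.1714
= 2.0006 - 0.2286 + 2.2856 - 0.5142 + 0.3432 + 6.3418
= 10.2284

E[X] = 10.2284


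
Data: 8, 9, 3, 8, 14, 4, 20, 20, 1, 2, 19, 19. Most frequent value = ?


Frequencies: 1:1, 2:1, 3:1, 4:1, 8:2, 9:1, 14:1, 19:2, 20:2
Max frequency = 2
Mode = 8, 19, 20

Mode = 8, 19, 20


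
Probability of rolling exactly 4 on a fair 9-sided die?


Favorable outcomes (roll = 4): 1
Total outcomes = 9
P = 1/9 = 0.1111

P = 0.1111


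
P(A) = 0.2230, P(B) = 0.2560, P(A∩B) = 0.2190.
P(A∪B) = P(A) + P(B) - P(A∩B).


P(A∪B) = 0.2230 + 0.2560 - 0.2190
= 0.4790 - 0.2190
= 0.2600

P(A∪B) = 0.2600


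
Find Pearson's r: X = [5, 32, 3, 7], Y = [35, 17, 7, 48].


Mean X = 11.7500, Mean Y = 26.7500
SD X = 11.776566, SD Y = 15.848896
Cov = -45.312500
r = -45.312500/(11.776566*15.848896) = -0.2428

r = -0.2428


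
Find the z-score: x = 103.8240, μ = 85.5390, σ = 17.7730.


z = (103.8240 - 85.5390)/17.7730
= 18.2850/17.7730
= 1.0288

z = 1.0288


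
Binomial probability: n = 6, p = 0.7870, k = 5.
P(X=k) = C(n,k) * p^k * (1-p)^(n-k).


C(6,5) = 6
p^5 = 0.301907
(1-p)^1 = 0.213000
P = 6 * 0.301907 * 0.213000 = 0.3858

P(X=5) = 0.3858


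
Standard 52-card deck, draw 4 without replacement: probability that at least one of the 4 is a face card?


P(at least one) = 1 - P(none)
P(none) = (40/52) × (39/51) × (38/50) × (37/49) = 0.337575
P(at least one) = 1 - 0.337575 = 0.6624

P = 0.6624


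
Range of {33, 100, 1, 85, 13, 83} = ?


Max = 100, Min = 1
Range = 100 - 1 = 99

Range = 99


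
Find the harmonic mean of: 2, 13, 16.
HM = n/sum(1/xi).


Sum of reciprocals = 1/2 + 1/13 + 1/16 = 0.639423
HM = 3/0.639423 = 4.6917

HM = 4.6917


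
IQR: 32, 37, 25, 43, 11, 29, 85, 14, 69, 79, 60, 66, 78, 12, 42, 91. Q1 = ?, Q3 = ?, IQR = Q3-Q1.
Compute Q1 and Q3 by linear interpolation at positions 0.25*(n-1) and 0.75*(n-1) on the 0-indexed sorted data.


Sorted: 11, 12, 14, 25, 29, 32, 37, 42, 43, 60, 66, 69, 78, 79, 85, 91
Q1 (25th %ile) = 28.0000
Q3 (75th %ile) = 71.2500
IQR = 71.2500 - 28.0000 = 43.2500

IQR = 43.2500


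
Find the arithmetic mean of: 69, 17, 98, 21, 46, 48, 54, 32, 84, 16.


Sum = 69 + 17 + 98 + 21 + 46 + 48 + 54 + 32 + 84 + 16 = 485
n = 10
Mean = 485/10 = 48.5000

Mean = 48.5000


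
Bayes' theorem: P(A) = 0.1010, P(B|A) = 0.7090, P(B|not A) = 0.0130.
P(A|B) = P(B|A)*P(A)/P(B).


P(B) = P(B|A)*P(A) + P(B|A')*P(A')
= 0.7090*0.1010 + 0.0130*0.8990
= 0.071609 + 0.011687 = 0.083296
P(A|B) = 0.071609/0.083296 = 0.8597

P(A|B) = 0.8597


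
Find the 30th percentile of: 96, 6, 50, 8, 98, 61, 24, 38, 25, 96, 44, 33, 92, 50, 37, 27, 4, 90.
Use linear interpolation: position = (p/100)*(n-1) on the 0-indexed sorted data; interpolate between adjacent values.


Sorted: 4, 6, 8, 24, 25, 27, 33, 37, 38, 44, 50, 50, 61, 90, 92, 96, 96, 98
n = 18
Index = 30/100 * 17 = 5.1000
Lower = data[5] = 27, Upper = data[6] = 33
P30 = 27 + 0.1000*(6) = 27.6000

P30 = 27.6000


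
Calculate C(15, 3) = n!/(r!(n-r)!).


C(15,3) = 15!/(3! × 12!)
= 1307674368000/(6 × 479001600)
= 455

C(15,3) = 455


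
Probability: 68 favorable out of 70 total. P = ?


P = 68/70 = 0.9714

P = 0.9714


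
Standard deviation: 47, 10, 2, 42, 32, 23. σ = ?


Mean = 26.0000
Variance = 262.3333
SD = sqrt(262.3333) = 16.1967

SD = 16.1967


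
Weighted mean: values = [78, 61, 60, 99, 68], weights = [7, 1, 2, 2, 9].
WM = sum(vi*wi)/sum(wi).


Numerator = 78*7 + 61*1 + 60*2 + 99*2 + 68*9 = 1537
Denominator = 7 + 1 + 2 + 2 + 9 = 21
WM = 1537/21 = 73.1905

WM = 73.1905


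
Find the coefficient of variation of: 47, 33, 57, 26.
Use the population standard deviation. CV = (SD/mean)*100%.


Mean = 40.7500
SD = 12.0494
CV = (12.0494/40.7500)*100 = 29.5690%

CV = 29.5690%


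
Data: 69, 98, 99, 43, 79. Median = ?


Sorted: 43, 69, 79, 98, 99
n = 5 (odd)
Middle value = 79

Median = 79


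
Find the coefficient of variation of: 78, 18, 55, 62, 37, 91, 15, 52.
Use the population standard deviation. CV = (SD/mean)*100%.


Mean = 51.0000
SD = 25.1197
CV = (25.1197/51.0000)*100 = 49.2543%

CV = 49.2543%


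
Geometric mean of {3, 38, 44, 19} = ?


Product = 3 × 38 × 44 × 19 = 95304
GM = 95304^(1/4) = 17.5702

GM = 17.5702


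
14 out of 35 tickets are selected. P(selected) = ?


P = 14/35 = 0.4000

P = 0.4000


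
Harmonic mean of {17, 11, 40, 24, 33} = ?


Sum of reciprocals = 1/17 + 1/11 + 1/40 + 1/24 + 1/33 = 0.246702
HM = 5/0.246702 = 20.2673

HM = 20.2673


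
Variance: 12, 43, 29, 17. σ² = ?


Mean = 25.2500
Squared deviations: 175.5625, 315.0625, 14.0625, 68.0625
Sum = 572.7500
Variance = 572.7500/4 = 143.1875

Variance = 143.1875


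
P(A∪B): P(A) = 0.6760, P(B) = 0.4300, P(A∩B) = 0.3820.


P(A∪B) = 0.6760 + 0.4300 - 0.3820
= 1.1060 - 0.3820
= 0.7240

P(A∪B) = 0.7240


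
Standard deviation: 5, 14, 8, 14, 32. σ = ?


Mean = 14.6000
Variance = 87.8400
SD = sqrt(87.8400) = 9.3723

SD = 9.3723


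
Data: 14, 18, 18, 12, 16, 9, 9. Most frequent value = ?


Frequencies: 9:2, 12:1, 14:1, 16:1, 18:2
Max frequency = 2
Mode = 9, 18

Mode = 9, 18


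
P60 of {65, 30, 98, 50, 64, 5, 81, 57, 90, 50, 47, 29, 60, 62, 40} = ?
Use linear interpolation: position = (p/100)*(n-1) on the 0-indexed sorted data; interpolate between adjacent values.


Sorted: 5, 29, 30, 40, 47, 50, 50, 57, 60, 62, 64, 65, 81, 90, 98
n = 15
Index = 60/100 * 14 = 8.4000
Lower = data[8] = 60, Upper = data[9] = 62
P60 = 60 + 0.4000*(2) = 60.8000

P60 = 60.8000


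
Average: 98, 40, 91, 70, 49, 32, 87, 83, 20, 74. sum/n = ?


Sum = 98 + 40 + 91 + 70 + 49 + 32 + 87 + 83 + 20 + 74 = 644
n = 10
Mean = 644/10 = 64.4000

Mean = 64.4000


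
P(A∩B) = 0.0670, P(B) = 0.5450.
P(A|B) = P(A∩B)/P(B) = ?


P(A|B) = 0.0670/0.5450 = 0.1229

P(A|B) = 0.1229


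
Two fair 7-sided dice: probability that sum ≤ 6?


Total outcomes = 7×7 = 49
Favorable (sum ≤ 6): 15
P = 15/49 = 0.3061

P = 0.3061


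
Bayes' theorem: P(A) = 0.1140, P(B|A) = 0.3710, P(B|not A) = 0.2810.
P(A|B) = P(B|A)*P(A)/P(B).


P(B) = P(B|A)*P(A) + P(B|A')*P(A')
= 0.3710*0.1140 + 0.2810*0.8860
= 0.042294 + 0.248966 = 0.291260
P(A|B) = 0.042294/0.291260 = 0.1452

P(A|B) = 0.1452


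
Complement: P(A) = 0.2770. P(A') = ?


P(not A) = 1 - 0.2770 = 0.7230

P(not A) = 0.7230


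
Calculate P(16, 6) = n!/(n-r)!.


P(16,6) = 16!/10!
= 20922789888000/3628800
= 5765760

P(16,6) = 5765760


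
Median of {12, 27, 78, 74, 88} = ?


Sorted: 12, 27, 74, 78, 88
n = 5 (odd)
Middle value = 74

Median = 74


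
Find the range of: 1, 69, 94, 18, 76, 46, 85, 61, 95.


Max = 95, Min = 1
Range = 95 - 1 = 94

Range = 94


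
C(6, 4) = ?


C(6,4) = 6!/(4! × 2!)
= 720/(24 × 2)
= 15

C(6,4) = 15


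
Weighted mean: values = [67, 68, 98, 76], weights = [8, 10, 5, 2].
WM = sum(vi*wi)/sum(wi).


Numerator = 67*8 + 68*10 + 98*5 + 76*2 = 1858
Denominator = 8 + 10 + 5 + 2 = 25
WM = 1858/25 = 74.3200

WM = 74.3200


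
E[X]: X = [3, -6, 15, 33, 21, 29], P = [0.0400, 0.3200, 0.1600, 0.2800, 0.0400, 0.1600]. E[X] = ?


E[X] = 3*0.0400 - 6*0.3200 + 15*0.1600 + 33*0.2800 + 21*0.0400 + 29*0.1600
= 0.1200 - 1.9200 + 2.4000 + 9.2400 + 0.8400 + 4.6400
= 15.3200

E[X] = 15.3200


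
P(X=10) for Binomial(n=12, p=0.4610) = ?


C(12,10) = 66
p^10 = 0.000434
(1-p)^2 = 0.290521
P = 66 * 0.000434 * 0.290521 = 0.0083

P(X=10) = 0.0083


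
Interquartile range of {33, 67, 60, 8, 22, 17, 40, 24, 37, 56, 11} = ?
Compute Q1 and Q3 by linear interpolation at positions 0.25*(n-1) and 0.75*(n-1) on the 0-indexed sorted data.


Sorted: 8, 11, 17, 22, 24, 33, 37, 40, 56, 60, 67
Q1 (25th %ile) = 19.5000
Q3 (75th %ile) = 48.0000
IQR = 48.0000 - 19.5000 = 28.5000

IQR = 28.5000


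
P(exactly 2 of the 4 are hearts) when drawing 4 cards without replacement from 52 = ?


Hypergeometric: P(X=2) = C(13,2)·C(39,2) / C(52,4)
= 78 × 741 / 270725
= 57798/270725 = 0.2135

P = 0.2135


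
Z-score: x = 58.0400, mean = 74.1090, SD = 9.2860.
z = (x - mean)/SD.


z = (58.0400 - 74.1090)/9.2860
= -16.0690/9.2860
= -1.7305

z = -1.7305


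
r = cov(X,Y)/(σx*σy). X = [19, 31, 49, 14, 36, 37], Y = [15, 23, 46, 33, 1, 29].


Mean X = 31.0000, Mean Y = 24.5000
SD X = 11.676187, SD Y = 14.139189
Cov = 44.333333
r = 44.333333/(11.676187*14.139189) = 0.2685

r = 0.2685


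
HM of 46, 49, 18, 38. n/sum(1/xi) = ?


Sum of reciprocals = 1/46 + 1/49 + 1/18 + 1/38 = 0.124019
HM = 4/0.124019 = 32.2532

HM = 32.2532


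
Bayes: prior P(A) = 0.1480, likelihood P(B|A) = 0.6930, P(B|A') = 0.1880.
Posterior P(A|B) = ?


P(B) = P(B|A)*P(A) + P(B|A')*P(A')
= 0.6930*0.1480 + 0.1880*0.8520
= 0.102564 + 0.160176 = 0.262740
P(A|B) = 0.102564/0.262740 = 0.3904

P(A|B) = 0.3904


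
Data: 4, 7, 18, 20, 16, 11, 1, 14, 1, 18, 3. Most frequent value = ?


Frequencies: 1:2, 3:1, 4:1, 7:1, 11:1, 14:1, 16:1, 18:2, 20:1
Max frequency = 2
Mode = 1, 18

Mode = 1, 18


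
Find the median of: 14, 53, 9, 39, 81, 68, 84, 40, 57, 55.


Sorted: 9, 14, 39, 40, 53, 55, 57, 68, 81, 84
n = 10 (even)
Middle values: 53 and 55
Median = (53+55)/2 = 54.0000

Median = 54.0000


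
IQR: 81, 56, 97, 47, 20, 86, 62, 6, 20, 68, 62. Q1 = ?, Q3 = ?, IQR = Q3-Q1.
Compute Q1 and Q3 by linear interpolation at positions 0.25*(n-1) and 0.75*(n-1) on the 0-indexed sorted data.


Sorted: 6, 20, 20, 47, 56, 62, 62, 68, 81, 86, 97
Q1 (25th %ile) = 33.5000
Q3 (75th %ile) = 74.5000
IQR = 74.5000 - 33.5000 = 41.0000

IQR = 41.0000


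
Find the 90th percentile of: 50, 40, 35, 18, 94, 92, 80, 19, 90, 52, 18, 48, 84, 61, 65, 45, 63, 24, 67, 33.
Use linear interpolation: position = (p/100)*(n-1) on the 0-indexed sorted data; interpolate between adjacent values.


Sorted: 18, 18, 19, 24, 33, 35, 40, 45, 48, 50, 52, 61, 63, 65, 67, 80, 84, 90, 92, 94
n = 20
Index = 90/100 * 19 = 17.1000
Lower = data[17] = 90, Upper = data[18] = 92
P90 = 90 + 0.1000*(2) = 90.2000

P90 = 90.2000


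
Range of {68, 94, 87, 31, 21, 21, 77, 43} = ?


Max = 94, Min = 21
Range = 94 - 21 = 73

Range = 73


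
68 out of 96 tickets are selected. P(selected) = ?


P = 68/96 = 0.7083

P = 0.7083


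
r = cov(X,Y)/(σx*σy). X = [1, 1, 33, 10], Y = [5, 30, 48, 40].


Mean X = 11.2500, Mean Y = 30.7500
SD X = 13.083864, SD Y = 16.176758
Cov = 158.812500
r = 158.812500/(13.083864*16.176758) = 0.7503

r = 0.7503


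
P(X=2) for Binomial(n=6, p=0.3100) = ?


C(6,2) = 15
p^2 = 0.096100
(1-p)^4 = 0.226671
P = 15 * 0.096100 * 0.226671 = 0.3267

P(X=2) = 0.3267


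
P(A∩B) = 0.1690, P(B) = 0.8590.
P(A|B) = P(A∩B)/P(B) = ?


P(A|B) = 0.1690/0.8590 = 0.1967

P(A|B) = 0.1967


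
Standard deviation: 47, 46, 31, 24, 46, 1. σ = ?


Mean = 32.5000
Variance = 273.5833
SD = sqrt(273.5833) = 16.5404

SD = 16.5404


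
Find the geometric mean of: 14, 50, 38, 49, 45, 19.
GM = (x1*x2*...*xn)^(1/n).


Product = 14 × 50 × 38 × 49 × 45 × 19 = 1114407000
GM = 1114407000^(1/6) = 32.1989

GM = 32.1989


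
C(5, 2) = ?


C(5,2) = 5!/(2! × 3!)
= 120/(2 × 6)
= 10

C(5,2) = 10


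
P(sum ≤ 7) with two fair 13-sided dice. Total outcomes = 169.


Total outcomes = 13×13 = 169
Favorable (sum ≤ 7): 21
P = 21/169 = 0.1243

P = 0.1243


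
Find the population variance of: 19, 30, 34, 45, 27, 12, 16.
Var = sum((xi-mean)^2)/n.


Mean = 26.1429
Squared deviations: 51.0204, 14.8776, 61.7347, 355.5918, 0.7347, 200.0204, 102.8776
Sum = 786.8571
Variance = 786.8571/7 = 112.4082

Variance = 112.4082


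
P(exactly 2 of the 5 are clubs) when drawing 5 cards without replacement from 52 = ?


Hypergeometric: P(X=2) = C(13,2)·C(39,3) / C(52,5)
= 78 × 9139 / 2598960
= 712842/2598960 = 0.2743

P = 0.2743


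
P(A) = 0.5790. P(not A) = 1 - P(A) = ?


P(not A) = 1 - 0.5790 = 0.4210

P(not A) = 0.4210


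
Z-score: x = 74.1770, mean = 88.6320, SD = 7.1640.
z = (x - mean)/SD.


z = (74.1770 - 88.6320)/7.1640
= -14.4550/7.1640
= -2.0177

z = -2.0177


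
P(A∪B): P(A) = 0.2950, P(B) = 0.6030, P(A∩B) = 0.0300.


P(A∪B) = 0.2950 + 0.6030 - 0.0300
= 0.8980 - 0.0300
= 0.8680

P(A∪B) = 0.8680


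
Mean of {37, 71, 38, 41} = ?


Sum = 37 + 71 + 38 + 41 = 187
n = 4
Mean = 187/4 = 46.7500

Mean = 46.7500


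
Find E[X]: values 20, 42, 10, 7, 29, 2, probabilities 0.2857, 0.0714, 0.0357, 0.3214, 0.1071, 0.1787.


E[X] = 20*0.2857 + 42*0.0714 + 10*0.0357 + 7*0.3214 + 29*0.1071 + 2*0.1787
= 5.7140 + 2.9988 + 0.3570 + 2.2498 + 3.1059 + 0.3574
= 14.7829

E[X] = 14.7829


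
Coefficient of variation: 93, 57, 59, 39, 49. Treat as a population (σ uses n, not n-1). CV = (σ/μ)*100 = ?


Mean = 59.4000
SD = 18.2165
CV = (18.2165/59.4000)*100 = 30.6675%

CV = 30.6675%


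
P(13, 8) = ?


P(13,8) = 13!/5!
= 6227020800/120
= 51891840

P(13,8) = 51891840


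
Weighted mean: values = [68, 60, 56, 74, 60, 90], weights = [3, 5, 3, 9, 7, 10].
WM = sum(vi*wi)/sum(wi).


Numerator = 68*3 + 60*5 + 56*3 + 74*9 + 60*7 + 90*10 = 2658
Denominator = 3 + 5 + 3 + 9 + 7 + 10 = 37
WM = 2658/37 = 71.8378

WM = 71.8378


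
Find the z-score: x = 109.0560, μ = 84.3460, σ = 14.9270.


z = (109.0560 - 84.3460)/14.9270
= 24.7100/14.9270
= 1.6554

z = 1.6554


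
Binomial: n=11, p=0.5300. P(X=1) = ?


C(11,1) = 11
p^1 = 0.530000
(1-p)^10 = 0.000526
P = 11 * 0.530000 * 0.000526 = 0.0031

P(X=1) = 0.0031


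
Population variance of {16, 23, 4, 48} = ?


Mean = 22.7500
Squared deviations: 45.5625, 0.0625, 351.5625, 637.5625
Sum = 1034.7500
Variance = 1034.7500/4 = 258.6875

Variance = 258.6875


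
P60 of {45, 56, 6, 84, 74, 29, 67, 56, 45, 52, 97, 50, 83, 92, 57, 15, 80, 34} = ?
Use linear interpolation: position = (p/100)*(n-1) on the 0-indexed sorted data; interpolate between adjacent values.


Sorted: 6, 15, 29, 34, 45, 45, 50, 52, 56, 56, 57, 67, 74, 80, 83, 84, 92, 97
n = 18
Index = 60/100 * 17 = 10.2000
Lower = data[10] = 57, Upper = data[11] = 67
P60 = 57 + 0.2000*(10) = 59.0000

P60 = 59.0000


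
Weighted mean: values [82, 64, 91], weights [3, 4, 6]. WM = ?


Numerator = 82*3 + 64*4 + 91*6 = 1048
Denominator = 3 + 4 + 6 = 13
WM = 1048/13 = 80.6154

WM = 80.6154


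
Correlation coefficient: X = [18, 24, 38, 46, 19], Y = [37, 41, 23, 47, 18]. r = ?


Mean X = 29.0000, Mean Y = 33.2000
SD X = 11.099550, SD Y = 10.961752
Cov = 42.800000
r = 42.800000/(11.099550*10.961752) = 0.3518

r = 0.3518


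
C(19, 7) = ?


C(19,7) = 19!/(7! × 12!)
= 121645100408832000/(5040 × 479001600)
= 50388

C(19,7) = 50388


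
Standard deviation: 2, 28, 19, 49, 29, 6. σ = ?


Mean = 22.1667
Variance = 246.4722
SD = sqrt(246.4722) = 15.6994

SD = 15.6994
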